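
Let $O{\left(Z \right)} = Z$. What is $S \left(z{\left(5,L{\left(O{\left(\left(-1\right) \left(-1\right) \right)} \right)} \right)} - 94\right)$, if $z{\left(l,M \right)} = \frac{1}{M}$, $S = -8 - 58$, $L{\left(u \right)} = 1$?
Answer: $6138$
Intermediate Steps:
$S = -66$ ($S = -8 - 58 = -66$)
$S \left(z{\left(5,L{\left(O{\left(\left(-1\right) \left(-1\right) \right)} \right)} \right)} - 94\right) = - 66 \left(1^{-1} - 94\right) = - 66 \left(1 - 94\right) = \left(-66\right) \left(-93\right) = 6138$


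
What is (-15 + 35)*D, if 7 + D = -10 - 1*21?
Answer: -760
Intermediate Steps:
D = -38 (D = -7 + (-10 - 1*21) = -7 + (-10 - 21) = -7 - 31 = -38)
(-15 + 35)*D = (-15 + 35)*(-38) = 20*(-38) = -760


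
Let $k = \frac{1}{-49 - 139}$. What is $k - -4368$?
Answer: $\frac{821183}{188} \approx 4368.0$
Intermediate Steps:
$k = - \frac{1}{188}$ ($k = \frac{1}{-188} = - \frac{1}{188} \approx -0.0053191$)
$k - -4368 = - \frac{1}{188} - -4368 = - \frac{1}{188} + 4368 = \frac{821183}{188}$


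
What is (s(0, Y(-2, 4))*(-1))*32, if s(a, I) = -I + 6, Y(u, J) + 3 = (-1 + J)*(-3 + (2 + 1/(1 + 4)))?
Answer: -1824/5 ≈ -364.80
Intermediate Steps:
Y(u, J) = -11/5 - 4*J/5 (Y(u, J) = -3 + (-1 + J)*(-3 + (2 + 1/(1 + 4))) = -3 + (-1 + J)*(-3 + (2 + 1/5)) = -3 + (-1 + J)*(-3 + (2 + ⅕)) = -3 + (-1 + J)*(-3 + 11/5) = -3 + (-1 + J)*(-⅘) = -3 + (⅘ - 4*J/5) = -11/5 - 4*J/5)
s(a, I) = 6 - I
(s(0, Y(-2, 4))*(-1))*32 = ((6 - (-11/5 - ⅘*4))*(-1))*32 = ((6 - (-11/5 - 16/5))*(-1))*32 = ((6 - 1*(-27/5))*(-1))*32 = ((6 + 27/5)*(-1))*32 = ((57/5)*(-1))*32 = -57/5*32 = -1824/5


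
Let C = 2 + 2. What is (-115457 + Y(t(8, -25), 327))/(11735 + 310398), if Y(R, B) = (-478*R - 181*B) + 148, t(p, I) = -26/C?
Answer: -171389/322133 ≈ -0.53204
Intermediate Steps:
C = 4
t(p, I) = -13/2 (t(p, I) = -26/4 = -26*1/4 = -13/2)
Y(R, B) = 148 - 478*R - 181*B
(-115457 + Y(t(8, -25), 327))/(11735 + 310398) = (-115457 + (148 - 478*(-13/2) - 181*327))/(11735 + 310398) = (-115457 + (148 + 3107 - 59187))/322133 = (-115457 - 55932)*(1/322133) = -171389*1/322133 = -171389/322133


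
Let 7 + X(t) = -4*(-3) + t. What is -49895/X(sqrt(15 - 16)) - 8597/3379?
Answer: -843199547/87854 + 49895*I/26 ≈ -9597.7 + 1919.0*I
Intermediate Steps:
X(t) = 5 + t (X(t) = -7 + (-4*(-3) + t) = -7 + (12 + t) = 5 + t)
-49895/X(sqrt(15 - 16)) - 8597/3379 = -49895/(5 + sqrt(15 - 16)) - 8597/3379 = -49895/(5 + sqrt(-1)) - 8597*1/3379 = -49895*(5 - I)/26 - 8597/3379 = -8597/3379 - 49895*(5 - I)/26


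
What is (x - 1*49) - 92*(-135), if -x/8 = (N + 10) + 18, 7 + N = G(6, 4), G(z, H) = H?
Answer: 12171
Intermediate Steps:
N = -3 (N = -7 + 4 = -3)
x = -200 (x = -8*((-3 + 10) + 18) = -8*(7 + 18) = -8*25 = -200)
(x - 1*49) - 92*(-135) = (-200 - 1*49) - 92*(-135) = (-200 - 49) + 12420 = -249 + 12420 = 12171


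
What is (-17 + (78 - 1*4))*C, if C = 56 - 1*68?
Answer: -684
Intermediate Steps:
C = -12 (C = 56 - 68 = -12)
(-17 + (78 - 1*4))*C = (-17 + (78 - 1*4))*(-12) = (-17 + (78 - 4))*(-12) = (-17 + 74)*(-12) = 57*(-12) = -684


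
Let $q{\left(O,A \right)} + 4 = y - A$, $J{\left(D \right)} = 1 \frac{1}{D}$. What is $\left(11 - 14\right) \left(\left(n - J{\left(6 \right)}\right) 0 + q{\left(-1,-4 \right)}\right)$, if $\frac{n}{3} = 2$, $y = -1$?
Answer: $3$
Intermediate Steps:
$n = 6$ ($n = 3 \cdot 2 = 6$)
$J{\left(D \right)} = \frac{1}{D}$
$q{\left(O,A \right)} = -5 - A$ ($q{\left(O,A \right)} = -4 - \left(1 + A\right) = -5 - A$)
$\left(11 - 14\right) \left(\left(n - J{\left(6 \right)}\right) 0 + q{\left(-1,-4 \right)}\right) = \left(11 - 14\right) \left(\left(6 - \frac{1}{6}\right) 0 - 1\right) = - 3 \left(\left(6 - \frac{1}{6}\right) 0 + \left(-5 + 4\right)\right) = - 3 \left(\left(6 - \frac{1}{6}\right) 0 - 1\right) = - 3 \left(\frac{35}{6} \cdot 0 - 1\right) = - 3 \left(0 - 1\right) = \left(-3\right) \left(-1\right) = 3$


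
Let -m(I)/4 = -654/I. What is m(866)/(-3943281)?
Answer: -436/569146891 ≈ -7.6606e-7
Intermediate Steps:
m(I) = 2616/I (m(I) = -(-2616)/I = 2616/I)
m(866)/(-3943281) = (2616/866)/(-3943281) = (2616*(1/866))*(-1/3943281) = (1308/433)*(-1/3943281) = -436/569146891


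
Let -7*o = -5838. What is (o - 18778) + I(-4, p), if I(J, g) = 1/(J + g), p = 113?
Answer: -1955895/109 ≈ -17944.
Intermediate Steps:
o = 834 (o = -⅐*(-5838) = 834)
(o - 18778) + I(-4, p) = (834 - 18778) + 1/(-4 + 113) = -17944 + 1/109 = -1955895/109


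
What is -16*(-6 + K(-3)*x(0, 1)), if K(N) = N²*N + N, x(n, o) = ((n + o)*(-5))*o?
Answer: -2304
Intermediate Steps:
x(n, o) = o*(-5*n - 5*o) (x(n, o) = (-5*n - 5*o)*o = o*(-5*n - 5*o))
K(N) = N + N³ (K(N) = N³ + N = N + N³)
-16*(-6 + K(-3)*x(0, 1)) = -16*(-6 + (-3 + (-3)³)*(-5*1*(0 + 1))) = -16*(-6 + (-3 - 27)*(-5*1*1)) = -16*(-6 - 30*(-5)) = -16*(-6 + 150) = -16*144 = -2304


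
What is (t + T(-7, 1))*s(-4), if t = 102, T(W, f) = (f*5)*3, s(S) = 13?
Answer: 1521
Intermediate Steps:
T(W, f) = 15*f (T(W, f) = (5*f)*3 = 15*f)
(t + T(-7, 1))*s(-4) = (102 + 15*1)*13 = (102 + 15)*13 = 117*13 = 1521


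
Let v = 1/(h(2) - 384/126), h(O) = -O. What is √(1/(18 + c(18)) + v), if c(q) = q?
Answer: 5*I*√689/318 ≈ 0.41272*I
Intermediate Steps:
v = -21/106 (v = 1/(-1*2 - 384/126) = 1/(-2 - 384*1/126) = 1/(-2 - 64/21) = 1/(-106/21) = -21/106 ≈ -0.19811)
√(1/(18 + c(18)) + v) = √(1/(18 + 18) - 21/106) = √(1/36 - 21/106) = √(-325/1908) = 5*I*√689/318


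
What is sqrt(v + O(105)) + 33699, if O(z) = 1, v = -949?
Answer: 33699 + 2*I*sqrt(237) ≈ 33699.0 + 30.79*I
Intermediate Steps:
sqrt(v + O(105)) + 33699 = sqrt(-949 + 1) + 33699 = sqrt(-948) + 33699 = 2*I*sqrt(237) + 33699 = 33699 + 2*I*sqrt(237)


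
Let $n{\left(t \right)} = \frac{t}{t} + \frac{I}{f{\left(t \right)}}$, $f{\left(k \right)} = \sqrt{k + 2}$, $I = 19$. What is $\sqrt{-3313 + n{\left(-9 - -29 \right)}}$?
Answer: $\frac{\sqrt{-1603008 + 418 \sqrt{22}}}{22} \approx 57.515 i$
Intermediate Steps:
$f{\left(k \right)} = \sqrt{2 + k}$
$n{\left(t \right)} = 1 + \frac{19}{\sqrt{2 + t}}$ ($n{\left(t \right)} = \frac{t}{t} + \frac{19}{\sqrt{2 + t}} = 1 + \frac{19}{\sqrt{2 + t}}$)
$\sqrt{-3313 + n{\left(-9 - -29 \right)}} = \sqrt{-3313 + \left(1 + \frac{19}{\sqrt{2 - -20}}\right)} = \sqrt{-3313 + \left(1 + \frac{19}{\sqrt{2 + \left(-9 + 29\right)}}\right)} = \sqrt{-3313 + \left(1 + \frac{19}{\sqrt{2 + 20}}\right)} = \sqrt{-3313 + \left(1 + \frac{19}{\sqrt{22}}\right)} = \sqrt{-3313 + \left(1 + 19 \frac{\sqrt{22}}{22}\right)} = \sqrt{-3313 + \left(1 + \frac{19 \sqrt{22}}{22}\right)} = \sqrt{-3312 + \frac{19 \sqrt{22}}{22}}$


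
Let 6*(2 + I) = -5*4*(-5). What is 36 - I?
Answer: 64/3 ≈ 21.333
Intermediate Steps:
I = 44/3 (I = -2 + (-5*4*(-5))/6 = -2 + (-20*(-5))/6 = -2 + (1/6)*100 = -2 + 50/3 = 44/3 ≈ 14.667)
36 - I = 36 - 1*44/3 = 36 - 44/3 = 64/3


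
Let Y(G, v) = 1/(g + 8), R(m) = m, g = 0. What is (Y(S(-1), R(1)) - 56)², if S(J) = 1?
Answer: 199809/64 ≈ 3122.0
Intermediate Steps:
Y(G, v) = ⅛ (Y(G, v) = 1/(0 + 8) = 1/8 = ⅛)
(Y(S(-1), R(1)) - 56)² = (⅛ - 56)² = (-447/8)² = 199809/64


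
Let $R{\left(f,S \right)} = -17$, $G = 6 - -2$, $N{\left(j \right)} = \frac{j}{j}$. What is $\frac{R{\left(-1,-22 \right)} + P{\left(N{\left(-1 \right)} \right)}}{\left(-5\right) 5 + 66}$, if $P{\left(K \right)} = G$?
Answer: $- \frac{9}{41} \approx -0.21951$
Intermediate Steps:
$N{\left(j \right)} = 1$
$G = 8$ ($G = 6 + 2 = 8$)
$P{\left(K \right)} = 8$
$\frac{R{\left(-1,-22 \right)} + P{\left(N{\left(-1 \right)} \right)}}{\left(-5\right) 5 + 66} = \frac{-17 + 8}{\left(-5\right) 5 + 66} = - \frac{9}{-25 + 66} = - \frac{9}{41}$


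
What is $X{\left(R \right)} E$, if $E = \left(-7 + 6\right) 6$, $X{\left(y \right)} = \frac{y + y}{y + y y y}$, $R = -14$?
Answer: $- \frac{12}{197} \approx -0.060914$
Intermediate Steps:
$X{\left(y \right)} = \frac{2 y}{y + y^{3}}$ ($X{\left(y \right)} = \frac{2 y}{y + y^{2} y} = \frac{2 y}{y + y^{3}}$)
$E = -6$ ($E = \left(-1\right) 6 = -6$)
$X{\left(R \right)} E = \frac{2}{1 + \left(-14\right)^{2}} \left(-6\right) = \frac{2}{1 + 196} \left(-6\right) = \frac{2}{197} \left(-6\right) = - \frac{12}{197}$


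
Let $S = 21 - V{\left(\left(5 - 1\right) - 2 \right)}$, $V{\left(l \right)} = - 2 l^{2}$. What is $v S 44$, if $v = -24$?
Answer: $-30624$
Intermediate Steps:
$S = 29$ ($S = 21 - - 2 \left(\left(5 - 1\right) - 2\right)^{2} = 21 - - 2 \left(4 - 2\right)^{2} = 21 - - 2 \cdot 2^{2} = 21 - \left(-2\right) 4 = 21 - -8 = 21 + 8 = 29$)
$v S 44 = \left(-24\right) 29 \cdot 44 = \left(-696\right) 44 = -30624$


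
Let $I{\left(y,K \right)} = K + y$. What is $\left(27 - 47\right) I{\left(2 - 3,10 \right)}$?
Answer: $-180$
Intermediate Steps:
$\left(27 - 47\right) I{\left(2 - 3,10 \right)} = \left(27 - 47\right) \left(10 + \left(2 - 3\right)\right) = - 20 \left(10 - 1\right) = \left(-20\right) 9 = -180$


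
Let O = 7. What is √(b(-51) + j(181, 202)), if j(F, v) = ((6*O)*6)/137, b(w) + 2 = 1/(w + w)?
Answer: I*√33272094/13974 ≈ 0.41278*I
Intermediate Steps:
b(w) = -2 + 1/(2*w) (b(w) = -2 + 1/(w + w) = -2 + 1/(2*w))
j(F, v) = 252/137 (j(F, v) = ((6*7)*6)/137 = (42*6)*(1/137) = 252*(1/137) = 252/137)
√(b(-51) + j(181, 202)) = √((-2 + (½)/(-51)) + 252/137) = √((-2 + (½)*(-1/51)) + 252/137) = √((-2 - 1/102) + 252/137) = √(-205/102 + 252/137) = √(-2381/13974) = I*√33272094/13974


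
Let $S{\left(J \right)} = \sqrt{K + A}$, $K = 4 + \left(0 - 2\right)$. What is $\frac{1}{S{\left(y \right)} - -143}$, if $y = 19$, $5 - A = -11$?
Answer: $\frac{143}{20431} - \frac{3 \sqrt{2}}{20431} \approx 0.0067915$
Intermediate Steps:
$A = 16$ ($A = 5 - -11 = 5 + 11 = 16$)
$K = 2$ ($K = 4 - 2 = 2$)
$S{\left(J \right)} = 3 \sqrt{2}$ ($S{\left(J \right)} = \sqrt{2 + 16} = \sqrt{18} = 3 \sqrt{2}$)
$\frac{1}{S{\left(y \right)} - -143} = \frac{1}{3 \sqrt{2} - -143} = \frac{1}{3 \sqrt{2} + \left(-250 + 393\right)} = \frac{1}{3 \sqrt{2} + 143} = \frac{1}{143 + 3 \sqrt{2}}$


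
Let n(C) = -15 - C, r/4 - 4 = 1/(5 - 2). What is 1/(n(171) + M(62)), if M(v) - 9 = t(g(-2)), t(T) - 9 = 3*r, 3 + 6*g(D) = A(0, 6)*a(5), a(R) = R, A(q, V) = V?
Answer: -1/116 ≈ -0.0086207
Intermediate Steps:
r = 52/3 (r = 16 + 4/(5 - 2) = 16 + 4/3 = 52/3 ≈ 17.333)
g(D) = 9/2 (g(D) = -1/2 + (6*5)/6 = -1/2 + (1/6)*30 = -1/2 + 5 = 9/2)
t(T) = 61 (t(T) = 9 + 3*(52/3) = 9 + 52 = 61)
M(v) = 70 (M(v) = 9 + 61 = 70)
1/(n(171) + M(62)) = 1/((-15 - 1*171) + 70) = 1/((-15 - 171) + 70) = 1/(-186 + 70) = 1/(-116) = -1/116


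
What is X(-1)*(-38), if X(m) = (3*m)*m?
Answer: -114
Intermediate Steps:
X(m) = 3*m**2
X(-1)*(-38) = (3*(-1)**2)*(-38) = (3*1)*(-38) = 3*(-38) = -114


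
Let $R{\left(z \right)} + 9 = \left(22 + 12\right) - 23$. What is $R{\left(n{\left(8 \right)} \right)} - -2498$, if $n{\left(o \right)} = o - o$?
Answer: $2500$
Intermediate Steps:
$n{\left(o \right)} = 0$
$R{\left(z \right)} = 2$ ($R{\left(z \right)} = -9 + \left(\left(22 + 12\right) - 23\right) = -9 + \left(34 - 23\right) = -9 + 11 = 2$)
$R{\left(n{\left(8 \right)} \right)} - -2498 = 2 - -2498 = 2 + 2498 = 2500$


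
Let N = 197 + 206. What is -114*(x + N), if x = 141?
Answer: -62016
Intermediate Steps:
N = 403
-114*(x + N) = -114*(141 + 403) = -114*544 = -62016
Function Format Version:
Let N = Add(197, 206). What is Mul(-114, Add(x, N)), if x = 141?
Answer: -62016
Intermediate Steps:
N = 403
Mul(-114, Add(x, N)) = Mul(-114, Add(141, 403)) = Mul(-114, 544) = -62016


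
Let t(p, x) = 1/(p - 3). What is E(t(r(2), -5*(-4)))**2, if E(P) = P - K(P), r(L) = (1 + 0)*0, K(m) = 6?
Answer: 361/9 ≈ 40.111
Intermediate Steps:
r(L) = 0 (r(L) = 1*0 = 0)
t(p, x) = 1/(-3 + p)
E(P) = -6 + P (E(P) = P - 1*6 = P - 6 = -6 + P)
E(t(r(2), -5*(-4)))**2 = (-6 + 1/(-3 + 0))**2 = (-6 + 1/(-3))**2 = (-6 - 1/3)**2 = (-19/3)**2 = 361/9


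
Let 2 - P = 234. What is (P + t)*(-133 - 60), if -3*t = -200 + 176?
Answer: 43232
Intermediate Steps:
P = -232 (P = 2 - 1*234 = 2 - 234 = -232)
t = 8 (t = -(-200 + 176)/3 = -1/3*(-24) = 8)
(P + t)*(-133 - 60) = (-232 + 8)*(-133 - 60) = -224*(-193) = 43232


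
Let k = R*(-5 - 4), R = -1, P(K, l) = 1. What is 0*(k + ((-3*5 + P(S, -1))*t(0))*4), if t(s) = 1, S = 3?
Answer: 0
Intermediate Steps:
k = 9 (k = -(-5 - 4) = -1*(-9) = 9)
0*(k + ((-3*5 + P(S, -1))*t(0))*4) = 0*(9 + ((-3*5 + 1)*1)*4) = 0*(9 + ((-15 + 1)*1)*4) = 0*(9 - 14*1*4) = 0*(9 - 14*4) = 0*(9 - 56) = 0*(-47) = 0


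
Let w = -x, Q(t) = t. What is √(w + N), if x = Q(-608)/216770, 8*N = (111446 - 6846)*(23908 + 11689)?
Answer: √5467558771358573415/108385 ≈ 21574.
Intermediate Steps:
N = 465430775 (N = ((111446 - 6846)*(23908 + 11689))/8 = (104600*35597)/8 = (⅛)*3723446200 = 465430775)
x = -304/108385 (x = -608/216770 = -608*1/216770 = -304/108385 ≈ -0.0028048)
w = 304/108385 (w = -1*(-304/108385) = 304/108385 ≈ 0.0028048)
√(w + N) = √(304/108385 + 465430775) = √(50445714548679/108385) = √5467558771358573415/108385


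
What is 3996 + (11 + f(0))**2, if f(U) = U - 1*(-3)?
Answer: 4192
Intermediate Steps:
f(U) = 3 + U (f(U) = U + 3 = 3 + U)
3996 + (11 + f(0))**2 = 3996 + (11 + (3 + 0))**2 = 3996 + (11 + 3)**2 = 3996 + 14**2 = 3996 + 196 = 4192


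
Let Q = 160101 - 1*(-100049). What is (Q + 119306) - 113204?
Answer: 266252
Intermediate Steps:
Q = 260150 (Q = 160101 + 100049 = 260150)
(Q + 119306) - 113204 = (260150 + 119306) - 113204 = 379456 - 113204 = 266252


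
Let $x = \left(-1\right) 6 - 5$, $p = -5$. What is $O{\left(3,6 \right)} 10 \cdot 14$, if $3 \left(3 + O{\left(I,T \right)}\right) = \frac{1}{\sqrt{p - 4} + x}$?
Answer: $- \frac{16534}{39} - \frac{14 i}{13} \approx -423.95 - 1.0769 i$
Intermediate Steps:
$x = -11$ ($x = -6 - 5 = -11$)
$O{\left(I,T \right)} = -3 + \frac{-11 - 3 i}{390}$ ($O{\left(I,T \right)} = -3 + \frac{1}{3 \left(\sqrt{-5 - 4} - 11\right)} = -3 + \frac{1}{3 \left(\sqrt{-9} - 11\right)} = -3 + \frac{1}{3 \left(3 i - 11\right)} = -3 + \frac{1}{3 \left(-11 + 3 i\right)} = -3 + \frac{\frac{1}{130} \left(-11 - 3 i\right)}{3} = -3 + \frac{-11 - 3 i}{390}$)
$O{\left(3,6 \right)} 10 \cdot 14 = \left(- \frac{1181}{390} - \frac{i}{130}\right) 10 \cdot 14 = \left(- \frac{1181}{39} - \frac{i}{13}\right) 14 = - \frac{16534}{39} - \frac{14 i}{13}$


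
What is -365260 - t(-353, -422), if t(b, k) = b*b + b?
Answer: -489516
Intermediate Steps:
t(b, k) = b + b² (t(b, k) = b² + b = b + b²)
-365260 - t(-353, -422) = -365260 - (-353)*(1 - 353) = -365260 - (-353)*(-352) = -365260 - 1*124256 = -365260 - 124256 = -489516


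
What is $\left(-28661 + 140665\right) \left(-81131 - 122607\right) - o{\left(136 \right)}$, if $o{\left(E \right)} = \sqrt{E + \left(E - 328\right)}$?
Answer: $-22819470952 - 2 i \sqrt{14} \approx -2.2819 \cdot 10^{10} - 7.4833 i$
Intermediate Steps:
$o{\left(E \right)} = \sqrt{-328 + 2 E}$ ($o{\left(E \right)} = \sqrt{E + \left(E - 328\right)} = \sqrt{E + \left(-328 + E\right)} = \sqrt{-328 + 2 E}$)
$\left(-28661 + 140665\right) \left(-81131 - 122607\right) - o{\left(136 \right)} = \left(-28661 + 140665\right) \left(-81131 - 122607\right) - \sqrt{-328 + 2 \cdot 136} = 112004 \left(-203738\right) - \sqrt{-328 + 272} = -22819470952 - \sqrt{-56} = -22819470952 - 2 i \sqrt{14}$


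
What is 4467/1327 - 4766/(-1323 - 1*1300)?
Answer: 18041423/3480721 ≈ 5.1832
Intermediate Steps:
4467/1327 - 4766/(-1323 - 1*1300) = 4467*(1/1327) - 4766/(-1323 - 1300) = 4467/1327 - 4766/(-2623) = 4467/1327 - 4766*(-1/2623) = 4467/1327 + 4766/2623 = 18041423/3480721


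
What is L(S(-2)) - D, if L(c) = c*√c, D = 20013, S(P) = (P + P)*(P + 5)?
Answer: -20013 - 24*I*√3 ≈ -20013.0 - 41.569*I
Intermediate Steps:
S(P) = 2*P*(5 + P) (S(P) = (2*P)*(5 + P) = 2*P*(5 + P))
L(c) = c^(3/2)
L(S(-2)) - D = (2*(-2)*(5 - 2))^(3/2) - 1*20013 = (2*(-2)*3)^(3/2) - 20013 = (-12)^(3/2) - 20013 = -24*I*√3 - 20013 = -20013 - 24*I*√3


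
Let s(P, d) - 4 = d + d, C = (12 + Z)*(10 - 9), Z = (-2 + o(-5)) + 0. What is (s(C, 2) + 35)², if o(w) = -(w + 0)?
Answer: 1849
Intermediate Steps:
o(w) = -w
Z = 3 (Z = (-2 - 1*(-5)) + 0 = (-2 + 5) + 0 = 3 + 0 = 3)
C = 15 (C = (12 + 3)*(10 - 9) = 15*1 = 15)
s(P, d) = 4 + 2*d (s(P, d) = 4 + (d + d) = 4 + 2*d)
(s(C, 2) + 35)² = ((4 + 2*2) + 35)² = ((4 + 4) + 35)² = (8 + 35)² = 43² = 1849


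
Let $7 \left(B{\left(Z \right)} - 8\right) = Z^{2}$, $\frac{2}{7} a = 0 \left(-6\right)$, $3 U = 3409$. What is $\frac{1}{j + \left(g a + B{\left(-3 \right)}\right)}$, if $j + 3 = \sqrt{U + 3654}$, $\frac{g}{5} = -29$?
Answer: $- \frac{924}{698371} + \frac{49 \sqrt{43113}}{698371} \approx 0.013245$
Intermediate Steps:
$g = -145$ ($g = 5 \left(-29\right) = -145$)
$U = \frac{3409}{3}$ ($U = \frac{1}{3} \cdot 3409 = \frac{3409}{3} \approx 1136.3$)
$a = 0$ ($a = \frac{7 \cdot 0 \left(-6\right)}{2} = \frac{7}{2} \cdot 0 = 0$)
$B{\left(Z \right)} = 8 + \frac{Z^{2}}{7}$
$j = -3 + \frac{\sqrt{43113}}{3}$ ($j = -3 + \sqrt{\frac{3409}{3} + 3654} = -3 + \sqrt{\frac{14371}{3}} = -3 + \frac{\sqrt{43113}}{3} \approx 66.212$)
$\frac{1}{j + \left(g a + B{\left(-3 \right)}\right)} = \frac{1}{\left(-3 + \frac{\sqrt{43113}}{3}\right) + \left(\left(-145\right) 0 + \left(8 + \frac{\left(-3\right)^{2}}{7}\right)\right)} = \frac{1}{\left(-3 + \frac{\sqrt{43113}}{3}\right) + \left(0 + \left(8 + \frac{1}{7} \cdot 9\right)\right)} = \frac{1}{\left(-3 + \frac{\sqrt{43113}}{3}\right) + \left(0 + \left(8 + \frac{9}{7}\right)\right)} = \frac{1}{\left(-3 + \frac{\sqrt{43113}}{3}\right) + \left(0 + \frac{65}{7}\right)} = \frac{1}{\left(-3 + \frac{\sqrt{43113}}{3}\right) + \frac{65}{7}} = \frac{1}{\frac{44}{7} + \frac{\sqrt{43113}}{3}}$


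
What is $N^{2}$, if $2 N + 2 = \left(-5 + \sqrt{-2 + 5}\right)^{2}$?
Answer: $244 - 130 \sqrt{3} \approx 18.833$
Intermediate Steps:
$N = -1 + \frac{\left(-5 + \sqrt{3}\right)^{2}}{2}$ ($N = -1 + \frac{\left(-5 + \sqrt{-2 + 5}\right)^{2}}{2} = -1 + \frac{\left(-5 + \sqrt{3}\right)^{2}}{2} \approx 4.3397$)
$N^{2} = \left(13 - 5 \sqrt{3}\right)^{2}$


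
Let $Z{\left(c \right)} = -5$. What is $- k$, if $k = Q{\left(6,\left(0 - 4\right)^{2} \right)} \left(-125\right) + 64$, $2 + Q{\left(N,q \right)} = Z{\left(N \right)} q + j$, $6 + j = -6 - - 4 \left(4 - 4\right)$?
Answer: $-11814$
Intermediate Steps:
$j = -12$ ($j = -6 - \left(6 - 4 \left(4 - 4\right)\right) = -6 - \left(6 - 0\right) = -6 - 6 = -12$)
$Q{\left(N,q \right)} = -14 - 5 q$ ($Q{\left(N,q \right)} = -2 - \left(12 + 5 q\right) = -14 - 5 q$)
$k = 11814$ ($k = \left(-14 - 5 \left(0 - 4\right)^{2}\right) \left(-125\right) + 64 = \left(-14 - 5 \left(-4\right)^{2}\right) \left(-125\right) + 64 = \left(-14 - 80\right) \left(-125\right) + 64 = \left(-94\right) \left(-125\right) + 64 = 11750 + 64 = 11814$)
$- k = \left(-1\right) 11814 = -11814$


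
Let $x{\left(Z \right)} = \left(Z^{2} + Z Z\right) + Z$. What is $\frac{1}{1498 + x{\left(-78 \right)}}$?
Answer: $\frac{1}{13588} \approx 7.3594 \cdot 10^{-5}$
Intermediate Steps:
$x{\left(Z \right)} = Z + 2 Z^{2}$ ($x{\left(Z \right)} = \left(Z^{2} + Z^{2}\right) + Z = 2 Z^{2} + Z = Z + 2 Z^{2}$)
$\frac{1}{1498 + x{\left(-78 \right)}} = \frac{1}{1498 - 78 \left(1 + 2 \left(-78\right)\right)} = \frac{1}{1498 - 78 \left(1 - 156\right)} = \frac{1}{1498 - -12090} = \frac{1}{1498 + 12090} = \frac{1}{13588}$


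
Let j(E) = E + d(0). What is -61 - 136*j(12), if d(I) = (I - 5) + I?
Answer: -1013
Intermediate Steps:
d(I) = -5 + 2*I (d(I) = (-5 + I) + I = -5 + 2*I)
j(E) = -5 + E (j(E) = E + (-5 + 2*0) = E + (-5 + 0) = E - 5 = -5 + E)
-61 - 136*j(12) = -61 - 136*(-5 + 12) = -61 - 136*7 = -61 - 952 = -1013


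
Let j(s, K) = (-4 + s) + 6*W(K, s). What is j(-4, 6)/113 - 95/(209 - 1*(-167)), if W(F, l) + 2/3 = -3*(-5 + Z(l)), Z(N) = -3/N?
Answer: 13517/42488 ≈ 0.31814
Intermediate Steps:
W(F, l) = 43/3 + 9/l (W(F, l) = -⅔ - 3*(-5 - 3/l) = -⅔ + (15 + 9/l) = 43/3 + 9/l)
j(s, K) = 82 + s + 54/s (j(s, K) = (-4 + s) + 6*(43/3 + 9/s) = (-4 + s) + (86 + 54/s) = 82 + s + 54/s)
j(-4, 6)/113 - 95/(209 - 1*(-167)) = (82 - 4 + 54/(-4))/113 - 95/(209 - 1*(-167)) = (82 - 4 + 54*(-¼))*(1/113) - 95/(209 + 167) = (82 - 4 - 27/2)*(1/113) - 95/376 = (129/2)*(1/113) - 95*1/376 = 129/226 - 95/376 = 13517/42488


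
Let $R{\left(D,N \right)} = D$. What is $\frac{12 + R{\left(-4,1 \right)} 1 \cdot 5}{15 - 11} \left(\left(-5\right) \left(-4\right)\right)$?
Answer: $-40$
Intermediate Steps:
$\frac{12 + R{\left(-4,1 \right)} 1 \cdot 5}{15 - 11} \left(\left(-5\right) \left(-4\right)\right) = \frac{12 + \left(-4\right) 1 \cdot 5}{15 - 11} \left(\left(-5\right) \left(-4\right)\right) = \frac{12 - 20}{4} \cdot 20 = \left(12 - 20\right) \frac{1}{4} \cdot 20 = \left(-8\right) \frac{1}{4} \cdot 20 = \left(-2\right) 20 = -40$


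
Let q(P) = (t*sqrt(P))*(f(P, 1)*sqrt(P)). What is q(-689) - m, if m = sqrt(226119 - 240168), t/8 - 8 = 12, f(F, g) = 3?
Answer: -330720 - 3*I*sqrt(1561) ≈ -3.3072e+5 - 118.53*I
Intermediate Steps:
t = 160 (t = 64 + 8*12 = 64 + 96 = 160)
m = 3*I*sqrt(1561) (m = sqrt(-14049) = 3*I*sqrt(1561) ≈ 118.53*I)
q(P) = 480*P (q(P) = (160*sqrt(P))*(3*sqrt(P)) = 480*P)
q(-689) - m = 480*(-689) - 3*I*sqrt(1561) = -330720 - 3*I*sqrt(1561)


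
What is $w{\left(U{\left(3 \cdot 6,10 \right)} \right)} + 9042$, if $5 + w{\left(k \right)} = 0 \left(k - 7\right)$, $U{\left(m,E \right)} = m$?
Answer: $9037$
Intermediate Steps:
$w{\left(k \right)} = -5$ ($w{\left(k \right)} = -5 + 0 \left(k - 7\right) = -5 + 0 \left(-7 + k\right) = -5 + 0 = -5$)
$w{\left(U{\left(3 \cdot 6,10 \right)} \right)} + 9042 = -5 + 9042 = 9037$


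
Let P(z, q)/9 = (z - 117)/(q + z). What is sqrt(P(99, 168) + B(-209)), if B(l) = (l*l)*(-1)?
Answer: I*sqrt(346002007)/89 ≈ 209.0*I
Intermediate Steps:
P(z, q) = 9*(-117 + z)/(q + z) (P(z, q) = 9*((z - 117)/(q + z)) = 9*((-117 + z)/(q + z)) = 9*(-117 + z)/(q + z))
B(l) = -l**2 (B(l) = l**2*(-1) = -l**2)
sqrt(P(99, 168) + B(-209)) = sqrt(9*(-117 + 99)/(168 + 99) - 1*(-209)**2) = sqrt(9*(-18)/267 - 1*43681) = sqrt(9*(1/267)*(-18) - 43681) = sqrt(-54/89 - 43681) = sqrt(-3887663/89) = I*sqrt(346002007)/89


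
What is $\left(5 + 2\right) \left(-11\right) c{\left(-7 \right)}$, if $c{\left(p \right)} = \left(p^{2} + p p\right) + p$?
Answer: $-7007$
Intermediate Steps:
$c{\left(p \right)} = p + 2 p^{2}$ ($c{\left(p \right)} = \left(p^{2} + p^{2}\right) + p = 2 p^{2} + p = p + 2 p^{2}$)
$\left(5 + 2\right) \left(-11\right) c{\left(-7 \right)} = \left(5 + 2\right) \left(-11\right) \left(- 7 \left(1 + 2 \left(-7\right)\right)\right) = 7 \left(-11\right) \left(- 7 \left(1 - 14\right)\right) = - 77 \left(\left(-7\right) \left(-13\right)\right) = \left(-77\right) 91 = -7007$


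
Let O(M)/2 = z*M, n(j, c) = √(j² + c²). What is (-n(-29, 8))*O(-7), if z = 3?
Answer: 42*√905 ≈ 1263.5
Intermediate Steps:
n(j, c) = √(c² + j²)
O(M) = 6*M (O(M) = 2*(3*M) = 6*M)
(-n(-29, 8))*O(-7) = (-√(8² + (-29)²))*(6*(-7)) = -√(64 + 841)*(-42) = -√905*(-42) = 42*√905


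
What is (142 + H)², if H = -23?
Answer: 14161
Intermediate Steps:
(142 + H)² = (142 - 23)² = 119² = 14161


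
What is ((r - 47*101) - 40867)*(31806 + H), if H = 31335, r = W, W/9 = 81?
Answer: -2834083785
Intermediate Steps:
W = 729 (W = 9*81 = 729)
r = 729
((r - 47*101) - 40867)*(31806 + H) = ((729 - 47*101) - 40867)*(31806 + 31335) = ((729 - 4747) - 40867)*63141 = (-4018 - 40867)*63141 = -44885*63141 = -2834083785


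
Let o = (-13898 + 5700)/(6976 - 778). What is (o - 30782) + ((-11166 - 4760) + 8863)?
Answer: -117285754/3099 ≈ -37846.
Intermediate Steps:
o = -4099/3099 (o = -8198/6198 = -8198*1/6198 = -4099/3099 ≈ -1.3227)
(o - 30782) + ((-11166 - 4760) + 8863) = (-4099/3099 - 30782) + ((-11166 - 4760) + 8863) = -95397517/3099 + (-15926 + 8863) = -95397517/3099 - 7063 = -117285754/3099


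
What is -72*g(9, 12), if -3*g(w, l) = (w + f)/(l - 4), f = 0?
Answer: 27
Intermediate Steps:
g(w, l) = -w/(3*(-4 + l)) (g(w, l) = -(w + 0)/(3*(l - 4)) = -w/(3*(-4 + l)))
-72*g(9, 12) = -(-72)*9/(-12 + 3*12) = -(-72)*9/(-12 + 36) = -(-72)*9/24 = -72*(-3/8) = 27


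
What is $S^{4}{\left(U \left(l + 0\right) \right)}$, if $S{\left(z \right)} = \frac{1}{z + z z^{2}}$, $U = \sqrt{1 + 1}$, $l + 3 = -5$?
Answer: $\frac{1}{4537104482304} \approx 2.204 \cdot 10^{-13}$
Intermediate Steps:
$l = -8$ ($l = -3 - 5 = -8$)
$U = \sqrt{2} \approx 1.4142$
$S{\left(z \right)} = \frac{1}{z + z^{3}}$
$S^{4}{\left(U \left(l + 0\right) \right)} = \left(\frac{1}{\sqrt{2} \left(-8 + 0\right) + \left(\sqrt{2} \left(-8 + 0\right)\right)^{3}}\right)^{4} = \left(\frac{1}{\sqrt{2} \left(-8\right) + \left(\sqrt{2} \left(-8\right)\right)^{3}}\right)^{4} = \left(\frac{1}{- 8 \sqrt{2} + \left(- 8 \sqrt{2}\right)^{3}}\right)^{4} = \left(\frac{1}{- 8 \sqrt{2} - 1024 \sqrt{2}}\right)^{4} = \left(\frac{1}{\left(-1032\right) \sqrt{2}}\right)^{4} = \left(- \frac{\sqrt{2}}{2064}\right)^{4} = \frac{1}{4537104482304}$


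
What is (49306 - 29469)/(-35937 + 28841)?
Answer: -19837/7096 ≈ -2.7955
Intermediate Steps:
(49306 - 29469)/(-35937 + 28841) = 19837/(-7096) = 19837*(-1/7096) = -19837/7096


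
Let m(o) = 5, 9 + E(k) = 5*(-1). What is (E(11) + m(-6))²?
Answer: 81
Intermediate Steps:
E(k) = -14 (E(k) = -9 + 5*(-1) = -9 - 5 = -14)
(E(11) + m(-6))² = (-14 + 5)² = (-9)² = 81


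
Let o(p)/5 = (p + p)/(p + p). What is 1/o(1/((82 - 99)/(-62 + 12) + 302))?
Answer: 1/5 ≈ 0.20000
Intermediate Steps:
o(p) = 5 (o(p) = 5*((p + p)/(p + p)) = 5*((2*p)/((2*p))) = 5*((2*p)*(1/(2*p))) = 5*1 = 5)
1/o(1/((82 - 99)/(-62 + 12) + 302)) = 1/5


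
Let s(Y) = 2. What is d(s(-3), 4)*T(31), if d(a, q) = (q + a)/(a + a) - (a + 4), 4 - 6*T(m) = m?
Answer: 81/4 ≈ 20.250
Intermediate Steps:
T(m) = 2/3 - m/6
d(a, q) = -4 - a + (a + q)/(2*a) (d(a, q) = (a + q)/((2*a)) - (4 + a) = (a + q)*(1/(2*a)) + (-4 - a) = (a + q)/(2*a) + (-4 - a) = -4 - a + (a + q)/(2*a))
d(s(-3), 4)*T(31) = (-7/2 - 1*2 + (1/2)*4/2)*(2/3 - 1/6*31) = (-7/2 - 2 + (1/2)*4*(1/2))*(2/3 - 31/6) = (-7/2 - 2 + 1)*(-9/2) = -9/2*(-9/2) = 81/4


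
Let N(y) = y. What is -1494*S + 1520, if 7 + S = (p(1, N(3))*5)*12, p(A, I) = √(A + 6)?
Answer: 11978 - 89640*√7 ≈ -2.2519e+5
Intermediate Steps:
p(A, I) = √(6 + A)
S = -7 + 60*√7 (S = -7 + (√(6 + 1)*5)*12 = -7 + (√7*5)*12 = -7 + (5*√7)*12 = -7 + 60*√7 ≈ 151.75)
-1494*S + 1520 = -1494*(-7 + 60*√7) + 1520 = (10458 - 89640*√7) + 1520 = 11978 - 89640*√7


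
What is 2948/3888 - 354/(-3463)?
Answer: 2896319/3366036 ≈ 0.86045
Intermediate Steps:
2948/3888 - 354/(-3463) = 2948*(1/3888) - 354*(-1/3463) = 737/972 + 354/3463 = 2896319/3366036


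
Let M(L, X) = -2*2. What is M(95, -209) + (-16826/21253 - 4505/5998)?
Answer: -706569089/127475494 ≈ -5.5428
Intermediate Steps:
M(L, X) = -4
M(95, -209) + (-16826/21253 - 4505/5998) = -4 + (-16826/21253 - 4505/5998) = -4 - 196667113/127475494 = -706569089/127475494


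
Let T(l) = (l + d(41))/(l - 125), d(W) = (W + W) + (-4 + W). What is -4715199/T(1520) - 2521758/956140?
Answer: -3144604350953031/783556730 ≈ -4.0132e+6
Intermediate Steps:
d(W) = -4 + 3*W (d(W) = 2*W + (-4 + W) = -4 + 3*W)
T(l) = (119 + l)/(-125 + l) (T(l) = (l + (-4 + 3*41))/(l - 125) = (l + (-4 + 123))/(-125 + l) = (l + 119)/(-125 + l) = (119 + l)/(-125 + l))
-4715199/T(1520) - 2521758/956140 = -4715199*(-125 + 1520)/(119 + 1520) - 2521758/956140 = -4715199/(1639/1395) - 2521758*1/956140 = -4715199/((1/1395)*1639) - 1260879/478070 = -4715199/1639/1395 - 1260879/478070 = -4715199*1395/1639 - 1260879/478070 = -6577702605/1639 - 1260879/478070 = -3144604350953031/783556730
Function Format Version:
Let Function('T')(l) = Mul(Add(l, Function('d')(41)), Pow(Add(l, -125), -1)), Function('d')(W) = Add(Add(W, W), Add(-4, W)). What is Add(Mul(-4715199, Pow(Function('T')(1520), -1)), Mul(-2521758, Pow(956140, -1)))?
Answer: Rational(-3144604350953031, 783556730) ≈ -4.0132e+6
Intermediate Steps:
Function('d')(W) = Add(-4, Mul(3, W)) (Function('d')(W) = Add(Mul(2, W), Add(-4, W)) = Add(-4, Mul(3, W)))
Function('T')(l) = Mul(Pow(Add(-125, l), -1), Add(119, l)) (Function('T')(l) = Mul(Add(l, Add(-4, Mul(3, 41))), Pow(Add(l, -125), -1)) = Mul(Add(l, Add(-4, 123)), Pow(Add(-125, l), -1)) = Mul(Add(l, 119), Pow(Add(-125, l), -1)) = Mul(Add(119, l), Pow(Add(-125, l), -1)) = Mul(Pow(Add(-125, l), -1), Add(119, l)))
Add(Mul(-4715199, Pow(Function('T')(1520), -1)), Mul(-2521758, Pow(956140, -1))) = Add(Mul(-4715199, Pow(Mul(Pow(Add(-125, 1520), -1), Add(119, 1520)), -1)), Mul(-2521758, Pow(956140, -1))) = Add(Mul(-4715199, Pow(Mul(Pow(1395, -1), 1639), -1)), Mul(-2521758, Rational(1, 956140))) = Add(Mul(-4715199, Pow(Mul(Rational(1, 1395), 1639), -1)), Rational(-1260879, 478070)) = Add(Mul(-4715199, Pow(Rational(1639, 1395), -1)), Rational(-1260879, 478070)) = Add(Mul(-4715199, Rational(1395, 1639)), Rational(-1260879, 478070)) = Add(Rational(-6577702605, 1639), Rational(-1260879, 478070)) = Rational(-3144604350953031, 783556730)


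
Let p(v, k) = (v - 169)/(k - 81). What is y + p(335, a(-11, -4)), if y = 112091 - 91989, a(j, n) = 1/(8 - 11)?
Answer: 2452195/122 ≈ 20100.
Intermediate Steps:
a(j, n) = -⅓ (a(j, n) = 1/(-3) = -⅓)
p(v, k) = (-169 + v)/(-81 + k)
y = 20102
y + p(335, a(-11, -4)) = 20102 + (-169 + 335)/(-81 - ⅓) = 20102 + 166/(-244/3) = 20102 - 3/244*166 = 20102 - 249/122 = 2452195/122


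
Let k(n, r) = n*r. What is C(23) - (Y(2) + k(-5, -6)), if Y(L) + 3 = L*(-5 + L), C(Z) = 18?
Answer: -3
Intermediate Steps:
Y(L) = -3 + L*(-5 + L)
C(23) - (Y(2) + k(-5, -6)) = 18 - ((-3 + 2**2 - 5*2) - 5*(-6)) = 18 - ((-3 + 4 - 10) + 30) = 18 - (-9 + 30) = 18 - 1*21 = 18 - 21 = -3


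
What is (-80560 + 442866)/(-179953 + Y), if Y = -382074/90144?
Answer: -5443285344/2703677551 ≈ -2.0133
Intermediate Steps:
Y = -63679/15024 (Y = -382074*1/90144 = -63679/15024 ≈ -4.2385)
(-80560 + 442866)/(-179953 + Y) = (-80560 + 442866)/(-179953 - 63679/15024) = 362306/(-2703677551/15024) = 362306*(-15024/2703677551) = -5443285344/2703677551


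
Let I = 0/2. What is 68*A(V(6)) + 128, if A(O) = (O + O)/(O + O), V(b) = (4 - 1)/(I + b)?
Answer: 196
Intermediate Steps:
I = 0 (I = 0*(½) = 0)
V(b) = 3/b (V(b) = (4 - 1)/(0 + b) = 3/b)
A(O) = 1 (A(O) = (2*O)/((2*O)) = (2*O)*(1/(2*O)) = 1)
68*A(V(6)) + 128 = 68*1 + 128 = 68 + 128 = 196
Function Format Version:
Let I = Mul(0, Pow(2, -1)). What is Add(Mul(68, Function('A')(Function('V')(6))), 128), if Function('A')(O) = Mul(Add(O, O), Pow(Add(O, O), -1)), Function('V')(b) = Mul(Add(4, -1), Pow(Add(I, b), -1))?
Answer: 196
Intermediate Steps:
I = 0 (I = Mul(0, Rational(1, 2)) = 0)
Function('V')(b) = Mul(3, Pow(b, -1)) (Function('V')(b) = Mul(Add(4, -1), Pow(Add(0, b), -1)) = Mul(3, Pow(b, -1)))
Function('A')(O) = 1 (Function('A')(O) = Mul(Mul(2, O), Pow(Mul(2, O), -1)) = Mul(Mul(2, O), Mul(Rational(1, 2), Pow(O, -1))) = 1)
Add(Mul(68, Function('A')(Function('V')(6))), 128) = Add(Mul(68, 1), 128) = Add(68, 128) = 196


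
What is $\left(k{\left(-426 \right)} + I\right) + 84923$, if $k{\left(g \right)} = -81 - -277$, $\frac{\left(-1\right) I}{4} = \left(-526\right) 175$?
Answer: $453319$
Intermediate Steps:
$I = 368200$ ($I = - 4 \left(\left(-526\right) 175\right) = \left(-4\right) \left(-92050\right) = 368200$)
$k{\left(g \right)} = 196$ ($k{\left(g \right)} = -81 + 277 = 196$)
$\left(k{\left(-426 \right)} + I\right) + 84923 = \left(196 + 368200\right) + 84923 = 368396 + 84923 = 453319$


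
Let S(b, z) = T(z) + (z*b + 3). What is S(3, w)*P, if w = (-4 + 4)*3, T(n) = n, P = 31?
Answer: 93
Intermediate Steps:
w = 0 (w = 0*3 = 0)
S(b, z) = 3 + z + b*z (S(b, z) = z + (z*b + 3) = z + (b*z + 3) = z + (3 + b*z) = 3 + z + b*z)
S(3, w)*P = (3 + 0 + 3*0)*31 = (3 + 0 + 0)*31 = 3*31 = 93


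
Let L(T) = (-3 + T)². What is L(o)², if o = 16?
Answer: 28561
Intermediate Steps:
L(o)² = ((-3 + 16)²)² = (13²)² = 169² = 28561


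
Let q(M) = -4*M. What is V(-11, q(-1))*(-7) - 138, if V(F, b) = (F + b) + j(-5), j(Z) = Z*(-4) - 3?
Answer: -208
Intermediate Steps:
j(Z) = -3 - 4*Z (j(Z) = -4*Z - 3 = -3 - 4*Z)
V(F, b) = 17 + F + b (V(F, b) = (F + b) + (-3 - 4*(-5)) = (F + b) + (-3 + 20) = (F + b) + 17 = 17 + F + b)
V(-11, q(-1))*(-7) - 138 = (17 - 11 - 4*(-1))*(-7) - 138 = (17 - 11 + 4)*(-7) - 138 = 10*(-7) - 138 = -70 - 138 = -208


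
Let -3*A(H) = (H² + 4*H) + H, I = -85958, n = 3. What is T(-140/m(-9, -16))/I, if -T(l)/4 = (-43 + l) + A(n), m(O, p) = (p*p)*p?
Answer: -52189/22005248 ≈ -0.0023717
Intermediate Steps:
m(O, p) = p³ (m(O, p) = p²*p = p³)
A(H) = -5*H/3 - H²/3 (A(H) = -((H² + 4*H) + H)/3 = -(H² + 5*H)/3 = -5*H/3 - H²/3)
T(l) = 204 - 4*l (T(l) = -4*((-43 + l) - ⅓*3*(5 + 3)) = -4*((-43 + l) - ⅓*3*8) = -4*((-43 + l) - 8) = -4*(-51 + l) = 204 - 4*l)
T(-140/m(-9, -16))/I = (204 - (-560)/((-16)³))/(-85958) = (204 - (-560)/(-4096))*(-1/85958) = (204 - (-560)*(-1)/4096)*(-1/85958) = (204 - 4*35/1024)*(-1/85958) = (204 - 35/256)*(-1/85958) = (52189/256)*(-1/85958) = -52189/22005248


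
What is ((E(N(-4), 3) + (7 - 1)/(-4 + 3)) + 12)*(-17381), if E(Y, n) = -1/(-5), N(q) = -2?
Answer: -538811/5 ≈ -1.0776e+5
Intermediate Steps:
E(Y, n) = ⅕ (E(Y, n) = -1*(-⅕) = ⅕)
((E(N(-4), 3) + (7 - 1)/(-4 + 3)) + 12)*(-17381) = ((⅕ + (7 - 1)/(-4 + 3)) + 12)*(-17381) = ((⅕ + 6/(-1)) + 12)*(-17381) = ((⅕ + 6*(-1)) + 12)*(-17381) = ((⅕ - 6) + 12)*(-17381) = (-29/5 + 12)*(-17381) = (31/5)*(-17381) = -538811/5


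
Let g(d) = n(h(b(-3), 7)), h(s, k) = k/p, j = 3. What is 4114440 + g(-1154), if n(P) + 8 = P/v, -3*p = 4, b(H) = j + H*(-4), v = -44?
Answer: 724140053/176 ≈ 4.1144e+6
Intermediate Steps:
b(H) = 3 - 4*H (b(H) = 3 + H*(-4) = 3 - 4*H)
p = -4/3 (p = -1/3*4 = -4/3 ≈ -1.3333)
h(s, k) = -3*k/4 (h(s, k) = k/(-4/3) = k*(-3/4) = -3*k/4)
n(P) = -8 - P/44 (n(P) = -8 + P/(-44) = -8 + P*(-1/44) = -8 - P/44)
g(d) = -1387/176 (g(d) = -8 - (-3)*7/176 = -8 - 1/44*(-21/4) = -8 + 21/176 = -1387/176)
4114440 + g(-1154) = 4114440 - 1387/176 = 724140053/176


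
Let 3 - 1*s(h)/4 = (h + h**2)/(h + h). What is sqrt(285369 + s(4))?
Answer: sqrt(285371) ≈ 534.20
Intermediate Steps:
s(h) = 12 - 2*(h + h**2)/h (s(h) = 12 - 4*(h + h**2)/(h + h) = 12 - 4*(h + h**2)/(2*h) = 12 - 4*(h + h**2)*1/(2*h) = 12 - 2*(h + h**2)/h)
sqrt(285369 + s(4)) = sqrt(285369 + (10 - 2*4)) = sqrt(285369 + (10 - 8)) = sqrt(285369 + 2) = sqrt(285371)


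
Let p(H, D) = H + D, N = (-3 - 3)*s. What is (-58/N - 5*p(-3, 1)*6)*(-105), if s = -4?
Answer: -24185/4 ≈ -6046.3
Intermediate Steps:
N = 24 (N = (-3 - 3)*(-4) = -6*(-4) = 24)
p(H, D) = D + H
(-58/N - 5*p(-3, 1)*6)*(-105) = (-58/24 - 5*(1 - 3)*6)*(-105) = (-58*1/24 - 5*(-2)*6)*(-105) = (-29/12 + 10*6)*(-105) = (-29/12 + 60)*(-105) = (691/12)*(-105) = -24185/4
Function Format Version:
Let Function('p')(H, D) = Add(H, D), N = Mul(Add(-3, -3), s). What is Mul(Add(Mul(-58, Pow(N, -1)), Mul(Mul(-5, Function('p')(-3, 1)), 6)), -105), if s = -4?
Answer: Rational(-24185, 4) ≈ -6046.3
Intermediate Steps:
N = 24 (N = Mul(Add(-3, -3), -4) = Mul(-6, -4) = 24)
Function('p')(H, D) = Add(D, H)
Mul(Add(Mul(-58, Pow(N, -1)), Mul(Mul(-5, Function('p')(-3, 1)), 6)), -105) = Mul(Add(Mul(-58, Pow(24, -1)), Mul(Mul(-5, Add(1, -3)), 6)), -105) = Mul(Add(Mul(-58, Rational(1, 24)), Mul(Mul(-5, -2), 6)), -105) = Mul(Add(Rational(-29, 12), Mul(10, 6)), -105) = Mul(Add(Rational(-29, 12), 60), -105) = Mul(Rational(691, 12), -105) = Rational(-24185, 4)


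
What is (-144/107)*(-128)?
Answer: 18432/107 ≈ 172.26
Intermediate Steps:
(-144/107)*(-128) = ((1/107)*(-144))*(-128) = -144/107*(-128) = 18432/107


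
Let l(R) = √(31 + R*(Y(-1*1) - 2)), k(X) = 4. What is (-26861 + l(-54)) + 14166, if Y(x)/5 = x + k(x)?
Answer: -12695 + I*√671 ≈ -12695.0 + 25.904*I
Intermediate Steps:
Y(x) = 20 + 5*x (Y(x) = 5*(x + 4) = 5*(4 + x) = 20 + 5*x)
l(R) = √(31 + 13*R) (l(R) = √(31 + R*((20 + 5*(-1*1)) - 2)) = √(31 + R*((20 + 5*(-1)) - 2)) = √(31 + R*((20 - 5) - 2)) = √(31 + R*(15 - 2)) = √(31 + R*13) = √(31 + 13*R))
(-26861 + l(-54)) + 14166 = (-26861 + √(31 + 13*(-54))) + 14166 = (-26861 + √(31 - 702)) + 14166 = (-26861 + √(-671)) + 14166 = (-26861 + I*√671) + 14166 = -12695 + I*√671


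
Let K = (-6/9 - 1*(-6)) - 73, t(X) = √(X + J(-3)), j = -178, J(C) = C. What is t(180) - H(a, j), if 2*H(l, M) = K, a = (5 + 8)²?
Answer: 203/6 + √177 ≈ 47.137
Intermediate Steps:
a = 169 (a = 13² = 169)
t(X) = √(-3 + X) (t(X) = √(X - 3) = √(-3 + X))
K = -203/3 (K = (-6*⅑ + 6) - 73 = (-⅔ + 6) - 73 = 16/3 - 73 = -203/3 ≈ -67.667)
H(l, M) = -203/6 (H(l, M) = (½)*(-203/3) = -203/6)
t(180) - H(a, j) = √(-3 + 180) - 1*(-203/6) = √177 + 203/6 = 203/6 + √177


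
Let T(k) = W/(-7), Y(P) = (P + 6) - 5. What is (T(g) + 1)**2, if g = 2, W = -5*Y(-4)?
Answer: 64/49 ≈ 1.3061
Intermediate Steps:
Y(P) = 1 + P (Y(P) = (6 + P) - 5 = 1 + P)
W = 15 (W = -5*(1 - 4) = -5*(-3) = 15)
T(k) = -15/7 (T(k) = 15/(-7) = 15*(-1/7) = -15/7)
(T(g) + 1)**2 = (-15/7 + 1)**2 = (-8/7)**2 = 64/49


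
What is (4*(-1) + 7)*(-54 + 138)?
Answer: 252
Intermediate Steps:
(4*(-1) + 7)*(-54 + 138) = (-4 + 7)*84 = 3*84 = 252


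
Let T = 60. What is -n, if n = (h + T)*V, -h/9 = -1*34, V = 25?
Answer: -9150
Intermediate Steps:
h = 306 (h = -(-9)*34 = -9*(-34) = 306)
n = 9150 (n = (306 + 60)*25 = 366*25 = 9150)
-n = -1*9150 = -9150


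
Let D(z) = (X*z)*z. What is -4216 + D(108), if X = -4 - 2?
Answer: -74200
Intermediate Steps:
X = -6
D(z) = -6*z**2 (D(z) = (-6*z)*z = -6*z**2)
-4216 + D(108) = -4216 - 6*108**2 = -4216 - 6*11664 = -4216 - 69984 = -74200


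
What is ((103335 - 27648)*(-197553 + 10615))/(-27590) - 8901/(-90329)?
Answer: 639022534778082/1246088555 ≈ 5.1282e+5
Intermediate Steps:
((103335 - 27648)*(-197553 + 10615))/(-27590) - 8901/(-90329) = (75687*(-186938))*(-1/27590) - 8901*(-1/90329) = -14148776406*(-1/27590) + 8901/90329 = 7074388203/13795 + 8901/90329 = 639022534778082/1246088555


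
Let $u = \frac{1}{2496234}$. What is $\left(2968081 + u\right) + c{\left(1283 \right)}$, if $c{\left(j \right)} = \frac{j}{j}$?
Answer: $\frac{7409027203189}{2496234} \approx 2.9681 \cdot 10^{6}$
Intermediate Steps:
$u = \frac{1}{2496234} \approx 4.006 \cdot 10^{-7}$
$c{\left(j \right)} = 1$
$\left(2968081 + u\right) + c{\left(1283 \right)} = \left(2968081 + \frac{1}{2496234}\right) + 1 = \frac{7409024706955}{2496234} + 1 = \frac{7409027203189}{2496234}$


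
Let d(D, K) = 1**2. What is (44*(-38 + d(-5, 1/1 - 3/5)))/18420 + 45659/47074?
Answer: 191100577/216775770 ≈ 0.88156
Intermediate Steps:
d(D, K) = 1
(44*(-38 + d(-5, 1/1 - 3/5)))/18420 + 45659/47074 = (44*(-38 + 1))/18420 + 45659/47074 = (44*(-37))*(1/18420) + 45659*(1/47074) = -1628*1/18420 + 45659/47074 = -407/4605 + 45659/47074 = 191100577/216775770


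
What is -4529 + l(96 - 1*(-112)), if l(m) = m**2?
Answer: 38735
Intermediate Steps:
-4529 + l(96 - 1*(-112)) = -4529 + (96 - 1*(-112))**2 = -4529 + (96 + 112)**2 = -4529 + 208**2 = -4529 + 43264 = 38735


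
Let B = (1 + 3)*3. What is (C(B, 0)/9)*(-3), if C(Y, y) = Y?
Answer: -4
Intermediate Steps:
B = 12 (B = 4*3 = 12)
(C(B, 0)/9)*(-3) = (12/9)*(-3) = (12*(⅑))*(-3) = (4/3)*(-3) = -4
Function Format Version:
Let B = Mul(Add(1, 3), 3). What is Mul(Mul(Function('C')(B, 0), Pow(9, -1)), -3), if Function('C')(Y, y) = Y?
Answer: -4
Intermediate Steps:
B = 12 (B = Mul(4, 3) = 12)
Mul(Mul(Function('C')(B, 0), Pow(9, -1)), -3) = Mul(Mul(12, Pow(9, -1)), -3) = Mul(Mul(12, Rational(1, 9)), -3) = Mul(Rational(4, 3), -3) = -4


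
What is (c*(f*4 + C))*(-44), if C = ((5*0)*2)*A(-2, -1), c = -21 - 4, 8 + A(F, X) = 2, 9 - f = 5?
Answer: 17600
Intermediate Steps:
f = 4 (f = 9 - 1*5 = 9 - 5 = 4)
A(F, X) = -6 (A(F, X) = -8 + 2 = -6)
c = -25
C = 0 (C = ((5*0)*2)*(-6) = (0*2)*(-6) = 0*(-6) = 0)
(c*(f*4 + C))*(-44) = -25*(4*4 + 0)*(-44) = -25*(16 + 0)*(-44) = -25*16*(-44) = -400*(-44) = 17600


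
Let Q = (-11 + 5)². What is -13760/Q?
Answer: -3440/9 ≈ -382.22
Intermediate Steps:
Q = 36 (Q = (-6)² = 36)
-13760/Q = -13760/36 = -80*43/9 = -3440/9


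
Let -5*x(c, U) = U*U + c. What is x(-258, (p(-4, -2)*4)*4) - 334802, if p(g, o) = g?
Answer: -1677848/5 ≈ -3.3557e+5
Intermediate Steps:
x(c, U) = -c/5 - U²/5 (x(c, U) = -(U*U + c)/5 = -(U² + c)/5 = -(c + U²)/5 = -c/5 - U²/5)
x(-258, (p(-4, -2)*4)*4) - 334802 = (-⅕*(-258) - (-4*4*4)²/5) - 334802 = (258/5 - (-16*4)²/5) - 334802 = (258/5 - ⅕*(-64)²) - 334802 = (258/5 - ⅕*4096) - 334802 = (258/5 - 4096/5) - 334802 = -3838/5 - 334802 = -1677848/5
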